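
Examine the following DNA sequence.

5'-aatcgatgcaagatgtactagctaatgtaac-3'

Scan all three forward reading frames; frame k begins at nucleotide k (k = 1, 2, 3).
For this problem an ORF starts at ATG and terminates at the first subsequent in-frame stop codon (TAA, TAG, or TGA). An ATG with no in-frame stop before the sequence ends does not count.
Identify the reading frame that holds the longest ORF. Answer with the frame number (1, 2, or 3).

Frame 1: AAT CGA TGC AAG ATG TAC TAG CTA ATG TAA — ATG at 13, stop TAG at 19 → 9 nt; ATG at 25, stop TAA at 28 → 6 nt.
Frame 2: ATC GAT GCA AGA TGT ACT AGC TAA TGT AAC — no ATG→stop ORF.
Frame 3: TCG ATG CAA GAT GTA CTA GCT AAT GTA — no ATG→stop ORF.
Longest ORF is 9 nt in frame 1 (positions 13–21).

1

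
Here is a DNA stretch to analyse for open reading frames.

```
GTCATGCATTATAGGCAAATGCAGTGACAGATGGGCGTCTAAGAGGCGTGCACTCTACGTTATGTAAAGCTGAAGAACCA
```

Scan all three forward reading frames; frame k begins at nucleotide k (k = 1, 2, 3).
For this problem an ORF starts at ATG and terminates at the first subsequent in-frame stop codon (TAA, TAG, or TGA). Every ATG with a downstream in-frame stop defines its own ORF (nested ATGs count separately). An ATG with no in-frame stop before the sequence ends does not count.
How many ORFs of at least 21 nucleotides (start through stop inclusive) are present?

Frame 1: GTC ATG CAT TAT AGG CAA ATG CAG TGA CAG ATG GGC GTC TAA GAG GCG TGC ACT CTA CGT TAT GTA AAG CTG AAG AAC — ATG at 4, stop TGA at 25 → 24 nt; ATG at 19, stop TGA at 25 → 9 nt; ATG at 31, stop TAA at 40 → 12 nt.
Frame 2: TCA TGC ATT ATA GGC AAA TGC AGT GAC AGA TGG GCG TCT AAG AGG CGT GCA CTC TAC GTT ATG TAA AGC TGA AGA ACC — ATG at 62, stop TAA at 65 → 6 nt.
Frame 3: CAT GCA TTA TAG GCA AAT GCA GTG ACA GAT GGG CGT CTA AGA GGC GTG CAC TCT ACG TTA TGT AAA GCT GAA GAA CCA — no ATG→stop ORF.
ORFs ≥ 21 nucleotides: frame 1 4–27 (24 nucleotides). Count = 1.

1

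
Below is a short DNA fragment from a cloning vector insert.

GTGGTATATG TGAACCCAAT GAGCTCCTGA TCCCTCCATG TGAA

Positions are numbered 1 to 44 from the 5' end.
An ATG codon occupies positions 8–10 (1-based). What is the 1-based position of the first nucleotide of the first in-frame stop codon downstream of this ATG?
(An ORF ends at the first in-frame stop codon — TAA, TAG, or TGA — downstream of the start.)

Codons from position 8: ATG (8–10), TGA (11–13).
TGA is a stop codon; it begins at position 11.

11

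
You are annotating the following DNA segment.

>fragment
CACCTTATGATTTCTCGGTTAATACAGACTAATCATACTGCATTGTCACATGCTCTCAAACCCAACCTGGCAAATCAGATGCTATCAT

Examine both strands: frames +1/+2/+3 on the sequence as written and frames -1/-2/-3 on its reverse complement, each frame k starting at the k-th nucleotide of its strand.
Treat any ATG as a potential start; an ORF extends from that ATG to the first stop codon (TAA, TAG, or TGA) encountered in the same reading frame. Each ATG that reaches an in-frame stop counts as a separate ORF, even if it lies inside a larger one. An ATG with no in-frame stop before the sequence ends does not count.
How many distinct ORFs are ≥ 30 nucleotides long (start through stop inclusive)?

1

Reverse complement (5'→3'): ATGATAGCATCTGATTTGCCAGGTTGGGTTTGAGAGCATGTGACAATGCAGTATGATTAGTCTGTATTAACCGAGAAATCATAAGGTG
Frame +1: CAC CTT ATG ATT TCT CGG TTA ATA CAG ACT AAT CAT ACT GCA TTG TCA CAT GCT CTC AAA CCC AAC CTG GCA AAT CAG ATG CTA TCA — no ATG→stop ORF.
Frame +2: ACC TTA TGA TTT CTC GGT TAA TAC AGA CTA ATC ATA CTG CAT TGT CAC ATG CTC TCA AAC CCA ACC TGG CAA ATC AGA TGC TAT CAT — no ATG→stop ORF.
Frame +3: CCT TAT GAT TTC TCG GTT AAT ACA GAC TAA TCA TAC TGC ATT GTC ACA TGC TCT CAA ACC CAA CCT GGC AAA TCA GAT GCT ATC — no ATG→stop ORF.
Frame -1: ATG ATA GCA TCT GAT TTG CCA GGT TGG GTT TGA GAG CAT GTG ACA ATG CAG TAT GAT TAG TCT GTA TTA ACC GAG AAA TCA TAA GGT — ATG at 1, stop TGA at 31 → 33 nt; ATG at 46, stop TAG at 58 → 15 nt.
Frame -2: TGA TAG CAT CTG ATT TGC CAG GTT GGG TTT GAG AGC ATG TGA CAA TGC AGT ATG ATT AGT CTG TAT TAA CCG AGA AAT CAT AAG GTG — ATG at 38, stop TGA at 41 → 6 nt; ATG at 53, stop TAA at 68 → 18 nt.
Frame -3: GAT AGC ATC TGA TTT GCC AGG TTG GGT TTG AGA GCA TGT GAC AAT GCA GTA TGA TTA GTC TGT ATT AAC CGA GAA ATC ATA AGG — no ATG→stop ORF.
ORFs ≥ 30 nucleotides: frame -1 1–33 (33 nucleotides). Count = 1.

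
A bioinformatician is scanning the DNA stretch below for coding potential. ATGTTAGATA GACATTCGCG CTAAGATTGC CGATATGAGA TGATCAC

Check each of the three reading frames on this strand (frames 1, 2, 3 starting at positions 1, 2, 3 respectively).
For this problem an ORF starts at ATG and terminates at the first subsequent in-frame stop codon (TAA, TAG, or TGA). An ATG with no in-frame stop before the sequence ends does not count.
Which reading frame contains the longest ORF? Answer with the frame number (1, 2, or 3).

1

Frame 1: ATG TTA GAT AGA CAT TCG CGC TAA GAT TGC CGA TAT GAG ATG ATC — ATG at 1, stop TAA at 22 → 24 nt.
Frame 2: TGT TAG ATA GAC ATT CGC GCT AAG ATT GCC GAT ATG AGA TGA TCA — ATG at 35, stop TGA at 41 → 9 nt.
Frame 3: GTT AGA TAG ACA TTC GCG CTA AGA TTG CCG ATA TGA GAT GAT CAC — no ATG→stop ORF.
Longest ORF is 24 nt in frame 1 (positions 1–24).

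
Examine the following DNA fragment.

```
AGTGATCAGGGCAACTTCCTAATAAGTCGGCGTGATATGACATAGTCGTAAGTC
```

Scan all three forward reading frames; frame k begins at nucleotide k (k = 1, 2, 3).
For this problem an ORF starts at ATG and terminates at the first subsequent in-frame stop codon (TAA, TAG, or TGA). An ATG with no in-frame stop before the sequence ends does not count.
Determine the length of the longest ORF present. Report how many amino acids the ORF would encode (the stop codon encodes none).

2

Frame 1: AGT GAT CAG GGC AAC TTC CTA ATA AGT CGG CGT GAT ATG ACA TAG TCG TAA GTC — ATG at 37, stop TAG at 43 → 9 nt.
Frame 2: GTG ATC AGG GCA ACT TCC TAA TAA GTC GGC GTG ATA TGA CAT AGT CGT AAG — no ATG→stop ORF.
Frame 3: TGA TCA GGG CAA CTT CCT AAT AAG TCG GCG TGA TAT GAC ATA GTC GTA AGT — no ATG→stop ORF.
Longest: frame 1, positions 37–45, 9 nt = 3 codons = 2 aa. → 2 amino acids.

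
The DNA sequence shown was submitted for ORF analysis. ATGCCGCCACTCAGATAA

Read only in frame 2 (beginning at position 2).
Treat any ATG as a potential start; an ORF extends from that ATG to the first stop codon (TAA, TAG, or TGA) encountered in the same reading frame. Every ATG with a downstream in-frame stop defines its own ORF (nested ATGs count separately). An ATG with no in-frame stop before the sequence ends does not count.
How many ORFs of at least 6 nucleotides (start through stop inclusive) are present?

Frame 2: TGC CGC CAC TCA GAT — no ATG→stop ORF.
No ORF reaches 6 nucleotides. Count = 0.

0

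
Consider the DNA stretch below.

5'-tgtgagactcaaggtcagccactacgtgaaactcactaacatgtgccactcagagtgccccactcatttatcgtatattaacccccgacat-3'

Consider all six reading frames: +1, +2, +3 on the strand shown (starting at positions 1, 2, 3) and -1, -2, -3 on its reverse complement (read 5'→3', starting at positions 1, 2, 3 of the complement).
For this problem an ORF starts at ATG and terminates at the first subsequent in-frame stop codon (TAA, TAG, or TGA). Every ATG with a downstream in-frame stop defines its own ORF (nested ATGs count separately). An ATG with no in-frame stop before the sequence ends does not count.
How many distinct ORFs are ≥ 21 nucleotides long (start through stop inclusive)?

Reverse complement (5'→3'): ATGTCGGGGGTTAATATACGATAAATGAGTGGGGCACTCTGAGTGGCACATGTTAGTGAGTTTCACGTAGTGGCTGACCTTGAGTCTCACA
Frame +1: TGT GAG ACT CAA GGT CAG CCA CTA CGT GAA ACT CAC TAA CAT GTG CCA CTC AGA GTG CCC CAC TCA TTT ATC GTA TAT TAA CCC CCG ACA — no ATG→stop ORF.
Frame +2: GTG AGA CTC AAG GTC AGC CAC TAC GTG AAA CTC ACT AAC ATG TGC CAC TCA GAG TGC CCC ACT CAT TTA TCG TAT ATT AAC CCC CGA CAT — no ATG→stop ORF.
Frame +3: TGA GAC TCA AGG TCA GCC ACT ACG TGA AAC TCA CTA ACA TGT GCC ACT CAG AGT GCC CCA CTC ATT TAT CGT ATA TTA ACC CCC GAC — no ATG→stop ORF.
Frame -1: ATG TCG GGG GTT AAT ATA CGA TAA ATG AGT GGG GCA CTC TGA GTG GCA CAT GTT AGT GAG TTT CAC GTA GTG GCT GAC CTT GAG TCT CAC — ATG at 1, stop TAA at 22 → 24 nt; ATG at 25, stop TGA at 40 → 18 nt.
Frame -2: TGT CGG GGG TTA ATA TAC GAT AAA TGA GTG GGG CAC TCT GAG TGG CAC ATG TTA GTG AGT TTC ACG TAG TGG CTG ACC TTG AGT CTC ACA — ATG at 50, stop TAG at 68 → 21 nt.
Frame -3: GTC GGG GGT TAA TAT ACG ATA AAT GAG TGG GGC ACT CTG AGT GGC ACA TGT TAG TGA GTT TCA CGT AGT GGC TGA CCT TGA GTC TCA — no ATG→stop ORF.
ORFs ≥ 21 nucleotides: frame -1 1–24 (24 nucleotides), frame -2 50–70 (21 nucleotides). Count = 2.

2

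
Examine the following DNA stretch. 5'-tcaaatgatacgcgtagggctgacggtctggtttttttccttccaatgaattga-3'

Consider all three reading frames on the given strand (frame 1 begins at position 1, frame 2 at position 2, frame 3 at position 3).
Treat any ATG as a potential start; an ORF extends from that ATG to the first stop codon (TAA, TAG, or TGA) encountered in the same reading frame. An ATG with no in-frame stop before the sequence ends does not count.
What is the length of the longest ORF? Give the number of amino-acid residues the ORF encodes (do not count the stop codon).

14

Frame 1: TCA AAT GAT ACG CGT AGG GCT GAC GGT CTG GTT TTT TTC CTT CCA ATG AAT TGA — ATG at 46, stop TGA at 52 → 9 nt.
Frame 2: CAA ATG ATA CGC GTA GGG CTG ACG GTC TGG TTT TTT TCC TTC CAA TGA ATT — ATG at 5, stop TGA at 47 → 45 nt.
Frame 3: AAA TGA TAC GCG TAG GGC TGA CGG TCT GGT TTT TTT CCT TCC AAT GAA TTG — no ATG→stop ORF.
Longest: frame 2, positions 5–49, 45 nt = 15 codons = 14 aa. → 14 amino acids.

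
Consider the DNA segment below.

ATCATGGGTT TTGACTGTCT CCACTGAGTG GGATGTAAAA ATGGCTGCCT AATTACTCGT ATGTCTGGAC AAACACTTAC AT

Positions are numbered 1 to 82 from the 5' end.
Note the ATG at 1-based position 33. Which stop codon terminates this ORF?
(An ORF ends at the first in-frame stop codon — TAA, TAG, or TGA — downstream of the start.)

Codons from position 33: ATG (33–35), TAA (36–38).
The first in-frame stop codon is TAA.

TAA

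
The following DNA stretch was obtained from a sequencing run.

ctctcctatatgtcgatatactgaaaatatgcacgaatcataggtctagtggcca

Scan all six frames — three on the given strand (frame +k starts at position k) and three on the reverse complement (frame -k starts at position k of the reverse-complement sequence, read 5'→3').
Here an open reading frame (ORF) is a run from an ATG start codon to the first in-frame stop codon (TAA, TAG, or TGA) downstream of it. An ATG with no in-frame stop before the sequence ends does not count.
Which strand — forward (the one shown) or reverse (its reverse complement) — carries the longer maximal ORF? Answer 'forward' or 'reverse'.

Reverse complement (5'→3'): TGGCCACTAGACCTATGATTCGTGCATATTTTCAGTATATCGACATATAGGAGAG
Frame +1: CTC TCC TAT ATG TCG ATA TAC TGA AAA TAT GCA CGA ATC ATA GGT CTA GTG GCC — ATG at 10, stop TGA at 22 → 15 nt.
Frame +2: TCT CCT ATA TGT CGA TAT ACT GAA AAT ATG CAC GAA TCA TAG GTC TAG TGG CCA — ATG at 29, stop TAG at 41 → 15 nt.
Frame +3: CTC CTA TAT GTC GAT ATA CTG AAA ATA TGC ACG AAT CAT AGG TCT AGT GGC — no ATG→stop ORF.
Frame -1: TGG CCA CTA GAC CTA TGA TTC GTG CAT ATT TTC AGT ATA TCG ACA TAT AGG AGA — no ATG→stop ORF.
Frame -2: GGC CAC TAG ACC TAT GAT TCG TGC ATA TTT TCA GTA TAT CGA CAT ATA GGA GAG — no ATG→stop ORF.
Frame -3: GCC ACT AGA CCT ATG ATT CGT GCA TAT TTT CAG TAT ATC GAC ATA TAG GAG — ATG at 15, stop TAG at 48 → 36 nt.
Forward-strand max 15 nt; reverse-strand max 36 nt. The reverse strand has the longer ORF.

reverse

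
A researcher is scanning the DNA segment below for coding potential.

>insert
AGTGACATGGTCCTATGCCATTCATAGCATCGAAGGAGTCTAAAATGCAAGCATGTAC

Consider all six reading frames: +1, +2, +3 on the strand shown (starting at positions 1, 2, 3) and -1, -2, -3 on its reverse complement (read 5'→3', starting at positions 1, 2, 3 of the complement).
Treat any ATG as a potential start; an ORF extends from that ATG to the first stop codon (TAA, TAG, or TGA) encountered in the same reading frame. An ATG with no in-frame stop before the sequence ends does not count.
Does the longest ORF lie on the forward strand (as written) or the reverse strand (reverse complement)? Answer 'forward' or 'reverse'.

Reverse complement (5'→3'): GTACATGCTTGCATTTTAGACTCCTTCGATGCTATGAATGGCATAGGACCATGTCACT
Frame +1: AGT GAC ATG GTC CTA TGC CAT TCA TAG CAT CGA AGG AGT CTA AAA TGC AAG CAT GTA — ATG at 7, stop TAG at 25 → 21 nt.
Frame +2: GTG ACA TGG TCC TAT GCC ATT CAT AGC ATC GAA GGA GTC TAA AAT GCA AGC ATG TAC — no ATG→stop ORF.
Frame +3: TGA CAT GGT CCT ATG CCA TTC ATA GCA TCG AAG GAG TCT AAA ATG CAA GCA TGT — no ATG→stop ORF.
Frame -1: GTA CAT GCT TGC ATT TTA GAC TCC TTC GAT GCT ATG AAT GGC ATA GGA CCA TGT CAC — no ATG→stop ORF.
Frame -2: TAC ATG CTT GCA TTT TAG ACT CCT TCG ATG CTA TGA ATG GCA TAG GAC CAT GTC ACT — ATG at 5, stop TAG at 17 → 15 nt; ATG at 29, stop TGA at 35 → 9 nt; ATG at 38, stop TAG at 44 → 9 nt.
Frame -3: ACA TGC TTG CAT TTT AGA CTC CTT CGA TGC TAT GAA TGG CAT AGG ACC ATG TCA — no ATG→stop ORF.
Forward-strand max 21 nt; reverse-strand max 15 nt. The forward strand has the longer ORF.

forward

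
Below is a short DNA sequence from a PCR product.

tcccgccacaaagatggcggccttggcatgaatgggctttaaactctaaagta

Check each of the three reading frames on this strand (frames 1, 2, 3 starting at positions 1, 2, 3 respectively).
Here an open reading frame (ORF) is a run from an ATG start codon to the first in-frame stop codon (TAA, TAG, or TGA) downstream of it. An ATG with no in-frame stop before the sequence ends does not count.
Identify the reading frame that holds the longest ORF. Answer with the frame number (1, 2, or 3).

2

Frame 1: TCC CGC CAC AAA GAT GGC GGC CTT GGC ATG AAT GGG CTT TAA ACT CTA AAG — ATG at 28, stop TAA at 40 → 15 nt.
Frame 2: CCC GCC ACA AAG ATG GCG GCC TTG GCA TGA ATG GGC TTT AAA CTC TAA AGT — ATG at 14, stop TGA at 29 → 18 nt; ATG at 32, stop TAA at 47 → 18 nt.
Frame 3: CCG CCA CAA AGA TGG CGG CCT TGG CAT GAA TGG GCT TTA AAC TCT AAA GTA — no ATG→stop ORF.
Longest ORF is 18 nt in frame 2 (positions 14–31).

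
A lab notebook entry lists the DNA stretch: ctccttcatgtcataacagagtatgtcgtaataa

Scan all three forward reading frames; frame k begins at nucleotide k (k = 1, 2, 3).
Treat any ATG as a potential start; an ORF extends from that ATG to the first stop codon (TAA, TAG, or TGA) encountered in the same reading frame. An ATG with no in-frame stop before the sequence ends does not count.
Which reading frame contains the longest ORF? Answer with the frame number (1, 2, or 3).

Frame 1: CTC CTT CAT GTC ATA ACA GAG TAT GTC GTA ATA — no ATG→stop ORF.
Frame 2: TCC TTC ATG TCA TAA CAG AGT ATG TCG TAA TAA — ATG at 8, stop TAA at 14 → 9 nt; ATG at 23, stop TAA at 29 → 9 nt.
Frame 3: CCT TCA TGT CAT AAC AGA GTA TGT CGT AAT — no ATG→stop ORF.
Longest ORF is 9 nt in frame 2 (positions 8–16).

2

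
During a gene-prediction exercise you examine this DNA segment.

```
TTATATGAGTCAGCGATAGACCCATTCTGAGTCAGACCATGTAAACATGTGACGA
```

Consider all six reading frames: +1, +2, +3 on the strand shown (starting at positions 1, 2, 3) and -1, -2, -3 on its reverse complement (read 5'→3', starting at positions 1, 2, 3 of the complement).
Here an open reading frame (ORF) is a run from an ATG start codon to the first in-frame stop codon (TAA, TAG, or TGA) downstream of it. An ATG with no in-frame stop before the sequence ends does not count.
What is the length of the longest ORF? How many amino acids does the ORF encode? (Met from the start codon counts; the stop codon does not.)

12

Reverse complement (5'→3'): TCGTCACATGTTTACATGGTCTGACTCAGAATGGGTCTATCGCTGACTCATATAA
Frame +1: TTA TAT GAG TCA GCG ATA GAC CCA TTC TGA GTC AGA CCA TGT AAA CAT GTG ACG — no ATG→stop ORF.
Frame +2: TAT ATG AGT CAG CGA TAG ACC CAT TCT GAG TCA GAC CAT GTA AAC ATG TGA CGA — ATG at 5, stop TAG at 17 → 15 nt; ATG at 47, stop TGA at 50 → 6 nt.
Frame +3: ATA TGA GTC AGC GAT AGA CCC ATT CTG AGT CAG ACC ATG TAA ACA TGT GAC — ATG at 39, stop TAA at 42 → 6 nt.
Frame -1: TCG TCA CAT GTT TAC ATG GTC TGA CTC AGA ATG GGT CTA TCG CTG ACT CAT ATA — ATG at 16, stop TGA at 22 → 9 nt.
Frame -2: CGT CAC ATG TTT ACA TGG TCT GAC TCA GAA TGG GTC TAT CGC TGA CTC ATA TAA — ATG at 8, stop TGA at 44 → 39 nt.
Frame -3: GTC ACA TGT TTA CAT GGT CTG ACT CAG AAT GGG TCT ATC GCT GAC TCA TAT — no ATG→stop ORF.
Longest: frame -2, positions 8–46, 39 nt = 13 codons = 12 aa. → 12 amino acids.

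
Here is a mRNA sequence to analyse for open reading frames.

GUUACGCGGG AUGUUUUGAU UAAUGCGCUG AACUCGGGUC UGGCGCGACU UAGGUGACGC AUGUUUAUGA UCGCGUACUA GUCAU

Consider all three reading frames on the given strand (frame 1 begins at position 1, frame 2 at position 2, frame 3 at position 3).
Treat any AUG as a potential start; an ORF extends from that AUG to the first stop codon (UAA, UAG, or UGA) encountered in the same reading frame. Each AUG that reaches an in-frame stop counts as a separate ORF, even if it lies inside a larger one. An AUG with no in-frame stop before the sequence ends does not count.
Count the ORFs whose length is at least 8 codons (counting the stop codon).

Frame 1: GUU ACG CGG GAU GUU UUG AUU AAU GCG CUG AAC UCG GGU CUG GCG CGA CUU AGG UGA CGC AUG UUU AUG AUC GCG UAC UAG UCA — AUG at 61, stop UAG at 79 → 21 nt; AUG at 67, stop UAG at 79 → 15 nt.
Frame 2: UUA CGC GGG AUG UUU UGA UUA AUG CGC UGA ACU CGG GUC UGG CGC GAC UUA GGU GAC GCA UGU UUA UGA UCG CGU ACU AGU CAU — AUG at 11, stop UGA at 17 → 9 nt; AUG at 23, stop UGA at 29 → 9 nt.
Frame 3: UAC GCG GGA UGU UUU GAU UAA UGC GCU GAA CUC GGG UCU GGC GCG ACU UAG GUG ACG CAU GUU UAU GAU CGC GUA CUA GUC — no AUG→stop ORF.
No ORF reaches 8 codons. Count = 0.

0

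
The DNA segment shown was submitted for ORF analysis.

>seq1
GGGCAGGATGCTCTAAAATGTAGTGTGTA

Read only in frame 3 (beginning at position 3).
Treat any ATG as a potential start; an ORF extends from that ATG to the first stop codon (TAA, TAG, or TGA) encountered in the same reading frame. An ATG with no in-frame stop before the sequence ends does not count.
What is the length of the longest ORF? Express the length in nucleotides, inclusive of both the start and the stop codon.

Frame 3: GCA GGA TGC TCT AAA ATG TAG TGT GTA — ATG at 18, stop TAG at 21 → 6 nt.
Longest: frame 3, positions 18–23, 6 nt = 2 codons = 1 aa. → 6 nucleotides.

6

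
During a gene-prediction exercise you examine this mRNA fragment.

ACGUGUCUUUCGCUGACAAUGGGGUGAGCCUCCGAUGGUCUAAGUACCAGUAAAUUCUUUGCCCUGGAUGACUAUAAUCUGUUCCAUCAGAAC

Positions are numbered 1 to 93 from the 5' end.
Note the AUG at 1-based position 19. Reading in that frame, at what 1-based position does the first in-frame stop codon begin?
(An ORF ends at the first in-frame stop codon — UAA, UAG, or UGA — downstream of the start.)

Codons from position 19: AUG (19–21), GGG (22–24), UGA (25–27).
UGA is a stop codon; it begins at position 25.

25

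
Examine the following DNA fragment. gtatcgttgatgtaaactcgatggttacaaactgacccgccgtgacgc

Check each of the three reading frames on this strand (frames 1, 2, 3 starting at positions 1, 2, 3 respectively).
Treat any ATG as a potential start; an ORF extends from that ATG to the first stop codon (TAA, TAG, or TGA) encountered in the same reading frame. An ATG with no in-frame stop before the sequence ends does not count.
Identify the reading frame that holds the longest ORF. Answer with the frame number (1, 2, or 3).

3

Frame 1: GTA TCG TTG ATG TAA ACT CGA TGG TTA CAA ACT GAC CCG CCG TGA CGC — ATG at 10, stop TAA at 13 → 6 nt.
Frame 2: TAT CGT TGA TGT AAA CTC GAT GGT TAC AAA CTG ACC CGC CGT GAC — no ATG→stop ORF.
Frame 3: ATC GTT GAT GTA AAC TCG ATG GTT ACA AAC TGA CCC GCC GTG ACG — ATG at 21, stop TGA at 33 → 15 nt.
Longest ORF is 15 nt in frame 3 (positions 21–35).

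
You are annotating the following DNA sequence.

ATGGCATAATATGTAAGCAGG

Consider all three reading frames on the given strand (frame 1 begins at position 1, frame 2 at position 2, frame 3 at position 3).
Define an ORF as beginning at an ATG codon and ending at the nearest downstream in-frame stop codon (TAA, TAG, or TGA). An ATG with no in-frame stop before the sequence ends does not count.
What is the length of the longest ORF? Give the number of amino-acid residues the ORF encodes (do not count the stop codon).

2

Frame 1: ATG GCA TAA TAT GTA AGC AGG — ATG at 1, stop TAA at 7 → 9 nt.
Frame 2: TGG CAT AAT ATG TAA GCA — ATG at 11, stop TAA at 14 → 6 nt.
Frame 3: GGC ATA ATA TGT AAG CAG — no ATG→stop ORF.
Longest: frame 1, positions 1–9, 9 nt = 3 codons = 2 aa. → 2 amino acids.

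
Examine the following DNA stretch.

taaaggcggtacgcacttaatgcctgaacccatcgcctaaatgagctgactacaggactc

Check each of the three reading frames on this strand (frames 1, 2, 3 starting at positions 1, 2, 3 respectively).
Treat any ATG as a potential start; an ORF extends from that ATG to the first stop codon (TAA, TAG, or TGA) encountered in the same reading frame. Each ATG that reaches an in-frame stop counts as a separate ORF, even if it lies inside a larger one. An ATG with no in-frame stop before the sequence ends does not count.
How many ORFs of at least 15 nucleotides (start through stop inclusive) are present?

Frame 1: TAA AGG CGG TAC GCA CTT AAT GCC TGA ACC CAT CGC CTA AAT GAG CTG ACT ACA GGA CTC — no ATG→stop ORF.
Frame 2: AAA GGC GGT ACG CAC TTA ATG CCT GAA CCC ATC GCC TAA ATG AGC TGA CTA CAG GAC — ATG at 20, stop TAA at 38 → 21 nt; ATG at 41, stop TGA at 47 → 9 nt.
Frame 3: AAG GCG GTA CGC ACT TAA TGC CTG AAC CCA TCG CCT AAA TGA GCT GAC TAC AGG ACT — no ATG→stop ORF.
ORFs ≥ 15 nucleotides: frame 2 20–40 (21 nucleotides). Count = 1.

1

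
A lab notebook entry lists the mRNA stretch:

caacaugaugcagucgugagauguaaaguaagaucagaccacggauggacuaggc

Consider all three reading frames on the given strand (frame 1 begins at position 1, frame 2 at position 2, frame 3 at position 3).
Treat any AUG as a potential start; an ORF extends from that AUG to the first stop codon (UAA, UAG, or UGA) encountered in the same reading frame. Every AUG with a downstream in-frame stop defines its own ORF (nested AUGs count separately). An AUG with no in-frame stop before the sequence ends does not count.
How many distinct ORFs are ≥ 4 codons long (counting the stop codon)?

2

Frame 1: CAA CAU GAU GCA GUC GUG AGA UGU AAA GUA AGA UCA GAC CAC GGA UGG ACU AGG — no AUG→stop ORF.
Frame 2: AAC AUG AUG CAG UCG UGA GAU GUA AAG UAA GAU CAG ACC ACG GAU GGA CUA GGC — AUG at 5, stop UGA at 17 → 15 nt; AUG at 8, stop UGA at 17 → 12 nt.
Frame 3: ACA UGA UGC AGU CGU GAG AUG UAA AGU AAG AUC AGA CCA CGG AUG GAC UAG — AUG at 21, stop UAA at 24 → 6 nt; AUG at 45, stop UAG at 51 → 9 nt.
ORFs ≥ 4 codons: frame 2 5–19 (5 codons), frame 2 8–19 (4 codons). Count = 2.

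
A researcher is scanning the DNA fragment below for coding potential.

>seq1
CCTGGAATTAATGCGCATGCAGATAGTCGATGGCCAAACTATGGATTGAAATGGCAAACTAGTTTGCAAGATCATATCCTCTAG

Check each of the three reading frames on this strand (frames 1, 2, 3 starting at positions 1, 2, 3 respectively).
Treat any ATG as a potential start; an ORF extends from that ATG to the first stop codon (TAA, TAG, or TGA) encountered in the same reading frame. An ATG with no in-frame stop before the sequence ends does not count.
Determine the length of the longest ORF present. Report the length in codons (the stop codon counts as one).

Frame 1: CCT GGA ATT AAT GCG CAT GCA GAT AGT CGA TGG CCA AAC TAT GGA TTG AAA TGG CAA ACT AGT TTG CAA GAT CAT ATC CTC TAG — no ATG→stop ORF.
Frame 2: CTG GAA TTA ATG CGC ATG CAG ATA GTC GAT GGC CAA ACT ATG GAT TGA AAT GGC AAA CTA GTT TGC AAG ATC ATA TCC TCT — ATG at 11, stop TGA at 47 → 39 nt; ATG at 17, stop TGA at 47 → 33 nt; ATG at 41, stop TGA at 47 → 9 nt.
Frame 3: TGG AAT TAA TGC GCA TGC AGA TAG TCG ATG GCC AAA CTA TGG ATT GAA ATG GCA AAC TAG TTT GCA AGA TCA TAT CCT CTA — ATG at 30, stop TAG at 60 → 33 nt; ATG at 51, stop TAG at 60 → 12 nt.
Longest: frame 2, positions 11–49, 39 nt = 13 codons = 12 aa. → 13 codons.

13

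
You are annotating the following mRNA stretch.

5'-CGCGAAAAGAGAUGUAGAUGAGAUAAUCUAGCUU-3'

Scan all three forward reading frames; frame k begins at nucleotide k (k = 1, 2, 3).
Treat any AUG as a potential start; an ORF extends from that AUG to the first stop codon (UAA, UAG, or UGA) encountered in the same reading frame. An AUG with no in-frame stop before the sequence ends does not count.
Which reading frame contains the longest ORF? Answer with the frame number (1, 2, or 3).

3

Frame 1: CGC GAA AAG AGA UGU AGA UGA GAU AAU CUA GCU — no AUG→stop ORF.
Frame 2: GCG AAA AGA GAU GUA GAU GAG AUA AUC UAG CUU — no AUG→stop ORF.
Frame 3: CGA AAA GAG AUG UAG AUG AGA UAA UCU AGC — AUG at 12, stop UAG at 15 → 6 nt; AUG at 18, stop UAA at 24 → 9 nt.
Longest ORF is 9 nt in frame 3 (positions 18–26).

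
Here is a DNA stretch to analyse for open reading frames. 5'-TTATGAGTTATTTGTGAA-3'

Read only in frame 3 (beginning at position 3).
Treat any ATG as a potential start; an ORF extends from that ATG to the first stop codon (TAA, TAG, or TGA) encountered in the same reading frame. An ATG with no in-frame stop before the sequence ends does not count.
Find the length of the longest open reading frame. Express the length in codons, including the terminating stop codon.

Frame 3: ATG AGT TAT TTG TGA — ATG at 3, stop TGA at 15 → 15 nt.
Longest: frame 3, positions 3–17, 15 nt = 5 codons = 4 aa. → 5 codons.

5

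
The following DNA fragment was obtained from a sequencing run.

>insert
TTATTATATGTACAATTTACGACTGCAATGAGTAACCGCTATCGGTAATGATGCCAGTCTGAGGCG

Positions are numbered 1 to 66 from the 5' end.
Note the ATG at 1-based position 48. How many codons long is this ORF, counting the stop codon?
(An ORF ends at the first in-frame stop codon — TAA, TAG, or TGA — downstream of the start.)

5

Codons from position 48: ATG (48–50), ATG (51–53), CCA (54–56), GTC (57–59), TGA (60–62).
TGA is the first in-frame stop; that's 5 codons including the stop.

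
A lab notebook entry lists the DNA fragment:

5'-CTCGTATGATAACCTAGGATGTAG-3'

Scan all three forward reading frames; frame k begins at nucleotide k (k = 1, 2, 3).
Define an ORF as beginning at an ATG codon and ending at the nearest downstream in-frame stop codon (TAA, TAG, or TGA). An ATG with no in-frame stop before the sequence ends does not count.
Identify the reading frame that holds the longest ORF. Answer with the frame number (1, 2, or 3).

3

Frame 1: CTC GTA TGA TAA CCT AGG ATG TAG — ATG at 19, stop TAG at 22 → 6 nt.
Frame 2: TCG TAT GAT AAC CTA GGA TGT — no ATG→stop ORF.
Frame 3: CGT ATG ATA ACC TAG GAT GTA — ATG at 6, stop TAG at 15 → 12 nt.
Longest ORF is 12 nt in frame 3 (positions 6–17).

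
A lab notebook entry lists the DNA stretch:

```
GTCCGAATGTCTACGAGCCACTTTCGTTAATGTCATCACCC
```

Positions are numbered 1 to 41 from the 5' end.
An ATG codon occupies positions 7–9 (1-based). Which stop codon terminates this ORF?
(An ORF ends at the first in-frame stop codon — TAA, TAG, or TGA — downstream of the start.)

TAA

Codons from position 7: ATG (7–9), TCT (10–12), ACG (13–15), AGC (16–18), CAC (19–21), TTT (22–24), CGT (25–27), TAA (28–30).
The first in-frame stop codon is TAA.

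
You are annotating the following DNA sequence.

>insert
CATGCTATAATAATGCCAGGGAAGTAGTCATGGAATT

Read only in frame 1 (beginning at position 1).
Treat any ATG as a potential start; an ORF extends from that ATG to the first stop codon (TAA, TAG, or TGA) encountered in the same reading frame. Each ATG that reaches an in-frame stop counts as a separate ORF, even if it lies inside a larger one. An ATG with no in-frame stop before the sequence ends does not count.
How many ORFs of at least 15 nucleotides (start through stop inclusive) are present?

1

Frame 1: CAT GCT ATA ATA ATG CCA GGG AAG TAG TCA TGG AAT — ATG at 13, stop TAG at 25 → 15 nt.
ORFs ≥ 15 nucleotides: frame 1 13–27 (15 nucleotides). Count = 1.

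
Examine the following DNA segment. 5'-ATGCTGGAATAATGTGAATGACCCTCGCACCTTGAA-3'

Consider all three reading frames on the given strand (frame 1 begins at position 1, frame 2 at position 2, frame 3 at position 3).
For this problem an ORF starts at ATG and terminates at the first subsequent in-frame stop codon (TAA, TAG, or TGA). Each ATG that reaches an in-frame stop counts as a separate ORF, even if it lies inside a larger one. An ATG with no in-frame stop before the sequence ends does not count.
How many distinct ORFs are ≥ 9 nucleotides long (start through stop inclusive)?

2

Frame 1: ATG CTG GAA TAA TGT GAA TGA CCC TCG CAC CTT GAA — ATG at 1, stop TAA at 10 → 12 nt.
Frame 2: TGC TGG AAT AAT GTG AAT GAC CCT CGC ACC TTG — no ATG→stop ORF.
Frame 3: GCT GGA ATA ATG TGA ATG ACC CTC GCA CCT TGA — ATG at 12, stop TGA at 15 → 6 nt; ATG at 18, stop TGA at 33 → 18 nt.
ORFs ≥ 9 nucleotides: frame 1 1–12 (12 nucleotides), frame 3 18–35 (18 nucleotides). Count = 2.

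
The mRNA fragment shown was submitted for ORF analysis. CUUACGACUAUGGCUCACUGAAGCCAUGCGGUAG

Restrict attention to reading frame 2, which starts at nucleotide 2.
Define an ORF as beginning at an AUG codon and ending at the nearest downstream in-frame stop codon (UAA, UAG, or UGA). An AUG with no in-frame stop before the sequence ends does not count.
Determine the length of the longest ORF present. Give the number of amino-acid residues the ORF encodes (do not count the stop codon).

2

Frame 2: UUA CGA CUA UGG CUC ACU GAA GCC AUG CGG UAG — AUG at 26, stop UAG at 32 → 9 nt.
Longest: frame 2, positions 26–34, 9 nt = 3 codons = 2 aa. → 2 amino acids.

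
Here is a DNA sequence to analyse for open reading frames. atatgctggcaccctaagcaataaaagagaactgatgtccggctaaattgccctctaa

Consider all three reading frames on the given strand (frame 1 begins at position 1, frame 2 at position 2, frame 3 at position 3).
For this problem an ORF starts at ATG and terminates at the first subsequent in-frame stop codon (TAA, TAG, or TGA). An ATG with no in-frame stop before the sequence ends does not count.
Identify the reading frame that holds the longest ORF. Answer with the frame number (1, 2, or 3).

3

Frame 1: ATA TGC TGG CAC CCT AAG CAA TAA AAG AGA ACT GAT GTC CGG CTA AAT TGC CCT CTA — no ATG→stop ORF.
Frame 2: TAT GCT GGC ACC CTA AGC AAT AAA AGA GAA CTG ATG TCC GGC TAA ATT GCC CTC TAA — ATG at 35, stop TAA at 44 → 12 nt.
Frame 3: ATG CTG GCA CCC TAA GCA ATA AAA GAG AAC TGA TGT CCG GCT AAA TTG CCC TCT — ATG at 3, stop TAA at 15 → 15 nt.
Longest ORF is 15 nt in frame 3 (positions 3–17).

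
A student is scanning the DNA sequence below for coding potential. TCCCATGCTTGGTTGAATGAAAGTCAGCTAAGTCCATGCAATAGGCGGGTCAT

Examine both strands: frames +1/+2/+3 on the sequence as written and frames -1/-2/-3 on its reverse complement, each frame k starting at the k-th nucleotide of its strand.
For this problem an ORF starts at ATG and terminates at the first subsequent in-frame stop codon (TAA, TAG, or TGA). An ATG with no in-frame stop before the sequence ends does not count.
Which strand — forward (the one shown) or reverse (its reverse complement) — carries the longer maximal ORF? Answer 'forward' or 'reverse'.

Reverse complement (5'→3'): ATGACCCGCCTATTGCATGGACTTAGCTGACTTTCATTCAACCAAGCATGGGA
Frame +1: TCC CAT GCT TGG TTG AAT GAA AGT CAG CTA AGT CCA TGC AAT AGG CGG GTC — no ATG→stop ORF.
Frame +2: CCC ATG CTT GGT TGA ATG AAA GTC AGC TAA GTC CAT GCA ATA GGC GGG TCA — ATG at 5, stop TGA at 14 → 12 nt; ATG at 17, stop TAA at 29 → 15 nt.
Frame +3: CCA TGC TTG GTT GAA TGA AAG TCA GCT AAG TCC ATG CAA TAG GCG GGT CAT — ATG at 36, stop TAG at 42 → 9 nt.
Frame -1: ATG ACC CGC CTA TTG CAT GGA CTT AGC TGA CTT TCA TTC AAC CAA GCA TGG — ATG at 1, stop TGA at 28 → 30 nt.
Frame -2: TGA CCC GCC TAT TGC ATG GAC TTA GCT GAC TTT CAT TCA ACC AAG CAT GGG — no ATG→stop ORF.
Frame -3: GAC CCG CCT ATT GCA TGG ACT TAG CTG ACT TTC ATT CAA CCA AGC ATG GGA — no ATG→stop ORF.
Forward-strand max 15 nt; reverse-strand max 30 nt. The reverse strand has the longer ORF.

reverse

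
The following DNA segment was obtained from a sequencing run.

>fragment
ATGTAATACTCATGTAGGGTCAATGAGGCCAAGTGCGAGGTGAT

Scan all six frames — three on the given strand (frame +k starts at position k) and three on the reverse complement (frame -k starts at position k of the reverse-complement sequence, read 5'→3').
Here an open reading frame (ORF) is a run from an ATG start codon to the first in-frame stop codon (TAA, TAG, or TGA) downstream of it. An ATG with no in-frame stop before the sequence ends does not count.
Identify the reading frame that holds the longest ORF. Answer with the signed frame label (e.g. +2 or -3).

+2

Reverse complement (5'→3'): ATCACCTCGCACTTGGCCTCATTGACCCTACATGAGTATTACAT
Frame +1: ATG TAA TAC TCA TGT AGG GTC AAT GAG GCC AAG TGC GAG GTG — ATG at 1, stop TAA at 4 → 6 nt.
Frame +2: TGT AAT ACT CAT GTA GGG TCA ATG AGG CCA AGT GCG AGG TGA — ATG at 23, stop TGA at 41 → 21 nt.
Frame +3: GTA ATA CTC ATG TAG GGT CAA TGA GGC CAA GTG CGA GGT GAT — ATG at 12, stop TAG at 15 → 6 nt.
Frame -1: ATC ACC TCG CAC TTG GCC TCA TTG ACC CTA CAT GAG TAT TAC — no ATG→stop ORF.
Frame -2: TCA CCT CGC ACT TGG CCT CAT TGA CCC TAC ATG AGT ATT ACA — no ATG→stop ORF.
Frame -3: CAC CTC GCA CTT GGC CTC ATT GAC CCT ACA TGA GTA TTA CAT — no ATG→stop ORF.
Longest ORF is 21 nt in frame +2 (positions 23–43).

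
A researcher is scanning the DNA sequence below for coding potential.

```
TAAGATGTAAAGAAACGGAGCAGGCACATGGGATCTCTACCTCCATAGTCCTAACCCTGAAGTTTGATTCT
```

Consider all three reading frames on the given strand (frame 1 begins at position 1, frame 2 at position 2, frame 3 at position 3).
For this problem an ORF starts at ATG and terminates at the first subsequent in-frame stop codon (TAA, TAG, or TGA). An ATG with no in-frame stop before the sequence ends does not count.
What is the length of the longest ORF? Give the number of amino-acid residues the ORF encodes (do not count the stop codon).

Frame 1: TAA GAT GTA AAG AAA CGG AGC AGG CAC ATG GGA TCT CTA CCT CCA TAG TCC TAA CCC TGA AGT TTG ATT — ATG at 28, stop TAG at 46 → 21 nt.
Frame 2: AAG ATG TAA AGA AAC GGA GCA GGC ACA TGG GAT CTC TAC CTC CAT AGT CCT AAC CCT GAA GTT TGA TTC — ATG at 5, stop TAA at 8 → 6 nt.
Frame 3: AGA TGT AAA GAA ACG GAG CAG GCA CAT GGG ATC TCT ACC TCC ATA GTC CTA ACC CTG AAG TTT GAT TCT — no ATG→stop ORF.
Longest: frame 1, positions 28–48, 21 nt = 7 codons = 6 aa. → 6 amino acids.

6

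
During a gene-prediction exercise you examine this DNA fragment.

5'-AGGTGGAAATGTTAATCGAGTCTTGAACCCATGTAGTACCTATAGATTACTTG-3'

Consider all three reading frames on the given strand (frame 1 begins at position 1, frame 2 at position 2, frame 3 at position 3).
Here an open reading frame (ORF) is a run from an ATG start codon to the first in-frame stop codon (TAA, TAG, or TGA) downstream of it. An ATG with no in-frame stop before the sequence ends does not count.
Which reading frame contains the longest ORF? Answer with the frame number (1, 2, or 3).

3

Frame 1: AGG TGG AAA TGT TAA TCG AGT CTT GAA CCC ATG TAG TAC CTA TAG ATT ACT — ATG at 31, stop TAG at 34 → 6 nt.
Frame 2: GGT GGA AAT GTT AAT CGA GTC TTG AAC CCA TGT AGT ACC TAT AGA TTA CTT — no ATG→stop ORF.
Frame 3: GTG GAA ATG TTA ATC GAG TCT TGA ACC CAT GTA GTA CCT ATA GAT TAC TTG — ATG at 9, stop TGA at 24 → 18 nt.
Longest ORF is 18 nt in frame 3 (positions 9–26).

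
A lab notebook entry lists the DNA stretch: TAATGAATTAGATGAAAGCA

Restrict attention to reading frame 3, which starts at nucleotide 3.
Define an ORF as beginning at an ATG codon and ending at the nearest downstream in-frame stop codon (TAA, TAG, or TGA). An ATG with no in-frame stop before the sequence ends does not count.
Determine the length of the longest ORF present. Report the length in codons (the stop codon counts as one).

Frame 3: ATG AAT TAG ATG AAA GCA — ATG at 3, stop TAG at 9 → 9 nt.
Longest: frame 3, positions 3–11, 9 nt = 3 codons = 2 aa. → 3 codons.

3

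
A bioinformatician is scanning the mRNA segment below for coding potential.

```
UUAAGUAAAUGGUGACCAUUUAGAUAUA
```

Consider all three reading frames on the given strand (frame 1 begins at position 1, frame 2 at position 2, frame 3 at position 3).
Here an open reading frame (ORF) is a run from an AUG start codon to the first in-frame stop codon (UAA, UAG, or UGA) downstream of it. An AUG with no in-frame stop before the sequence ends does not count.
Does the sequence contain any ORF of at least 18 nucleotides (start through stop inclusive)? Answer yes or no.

Frame 1: UUA AGU AAA UGG UGA CCA UUU AGA UAU — no AUG→stop ORF.
Frame 2: UAA GUA AAU GGU GAC CAU UUA GAU AUA — no AUG→stop ORF.
Frame 3: AAG UAA AUG GUG ACC AUU UAG AUA — AUG at 9, stop UAG at 21 → 15 nt.
Largest ORF found is 15 nucleotides < 18, so no.

no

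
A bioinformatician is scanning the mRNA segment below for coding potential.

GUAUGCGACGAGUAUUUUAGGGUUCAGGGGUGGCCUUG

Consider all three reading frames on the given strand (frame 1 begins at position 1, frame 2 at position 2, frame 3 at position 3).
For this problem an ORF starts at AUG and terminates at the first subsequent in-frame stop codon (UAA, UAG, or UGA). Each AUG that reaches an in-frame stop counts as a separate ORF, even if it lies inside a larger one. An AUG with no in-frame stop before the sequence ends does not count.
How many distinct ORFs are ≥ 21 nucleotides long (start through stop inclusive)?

Frame 1: GUA UGC GAC GAG UAU UUU AGG GUU CAG GGG UGG CCU — no AUG→stop ORF.
Frame 2: UAU GCG ACG AGU AUU UUA GGG UUC AGG GGU GGC CUU — no AUG→stop ORF.
Frame 3: AUG CGA CGA GUA UUU UAG GGU UCA GGG GUG GCC UUG — AUG at 3, stop UAG at 18 → 18 nt.
No ORF reaches 21 nucleotides. Count = 0.

0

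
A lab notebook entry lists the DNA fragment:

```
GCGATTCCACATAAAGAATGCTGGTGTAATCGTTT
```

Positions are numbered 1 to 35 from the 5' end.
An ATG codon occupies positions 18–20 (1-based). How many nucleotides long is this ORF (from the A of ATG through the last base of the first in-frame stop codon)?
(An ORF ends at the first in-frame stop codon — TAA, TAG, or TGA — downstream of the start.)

Codons from position 18: ATG (18–20), CTG (21–23), GTG (24–26), TAA (27–29).
TAA is the first in-frame stop; ORF spans 18–29, 12 nucleotides.

12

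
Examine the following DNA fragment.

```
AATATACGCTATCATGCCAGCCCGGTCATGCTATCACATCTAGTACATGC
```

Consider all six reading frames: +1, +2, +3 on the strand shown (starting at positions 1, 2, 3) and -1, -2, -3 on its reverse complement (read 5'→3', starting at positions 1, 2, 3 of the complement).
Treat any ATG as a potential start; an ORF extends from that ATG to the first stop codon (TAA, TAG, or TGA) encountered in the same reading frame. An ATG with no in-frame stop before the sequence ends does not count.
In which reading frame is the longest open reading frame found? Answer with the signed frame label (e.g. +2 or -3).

+2

Reverse complement (5'→3'): GCATGTACTAGATGTGATAGCATGACCGGGCTGGCATGATAGCGTATATT
Frame +1: AAT ATA CGC TAT CAT GCC AGC CCG GTC ATG CTA TCA CAT CTA GTA CAT — no ATG→stop ORF.
Frame +2: ATA TAC GCT ATC ATG CCA GCC CGG TCA TGC TAT CAC ATC TAG TAC ATG — ATG at 14, stop TAG at 41 → 30 nt.
Frame +3: TAT ACG CTA TCA TGC CAG CCC GGT CAT GCT ATC ACA TCT AGT ACA TGC — no ATG→stop ORF.
Frame -1: GCA TGT ACT AGA TGT GAT AGC ATG ACC GGG CTG GCA TGA TAG CGT ATA — ATG at 22, stop TGA at 37 → 18 nt.
Frame -2: CAT GTA CTA GAT GTG ATA GCA TGA CCG GGC TGG CAT GAT AGC GTA TAT — no ATG→stop ORF.
Frame -3: ATG TAC TAG ATG TGA TAG CAT GAC CGG GCT GGC ATG ATA GCG TAT ATT — ATG at 3, stop TAG at 9 → 9 nt; ATG at 12, stop TGA at 15 → 6 nt.
Longest ORF is 30 nt in frame +2 (positions 14–43).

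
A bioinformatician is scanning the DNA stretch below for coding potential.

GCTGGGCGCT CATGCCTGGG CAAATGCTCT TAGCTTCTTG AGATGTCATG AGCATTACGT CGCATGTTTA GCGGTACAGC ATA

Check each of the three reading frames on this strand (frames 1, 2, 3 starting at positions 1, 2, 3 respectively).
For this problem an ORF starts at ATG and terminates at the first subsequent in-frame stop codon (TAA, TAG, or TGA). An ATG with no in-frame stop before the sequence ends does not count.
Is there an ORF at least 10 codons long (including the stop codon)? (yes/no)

Frame 1: GCT GGG CGC TCA TGC CTG GGC AAA TGC TCT TAG CTT CTT GAG ATG TCA TGA GCA TTA CGT CGC ATG TTT AGC GGT ACA GCA — ATG at 43, stop TGA at 49 → 9 nt.
Frame 2: CTG GGC GCT CAT GCC TGG GCA AAT GCT CTT AGC TTC TTG AGA TGT CAT GAG CAT TAC GTC GCA TGT TTA GCG GTA CAG CAT — no ATG→stop ORF.
Frame 3: TGG GCG CTC ATG CCT GGG CAA ATG CTC TTA GCT TCT TGA GAT GTC ATG AGC ATT ACG TCG CAT GTT TAG CGG TAC AGC ATA — ATG at 12, stop TGA at 39 → 30 nt; ATG at 24, stop TGA at 39 → 18 nt; ATG at 48, stop TAG at 69 → 24 nt.
Frame 3 has an ORF of 10 codons (positions 12–41) ≥ 10, so yes.

yes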